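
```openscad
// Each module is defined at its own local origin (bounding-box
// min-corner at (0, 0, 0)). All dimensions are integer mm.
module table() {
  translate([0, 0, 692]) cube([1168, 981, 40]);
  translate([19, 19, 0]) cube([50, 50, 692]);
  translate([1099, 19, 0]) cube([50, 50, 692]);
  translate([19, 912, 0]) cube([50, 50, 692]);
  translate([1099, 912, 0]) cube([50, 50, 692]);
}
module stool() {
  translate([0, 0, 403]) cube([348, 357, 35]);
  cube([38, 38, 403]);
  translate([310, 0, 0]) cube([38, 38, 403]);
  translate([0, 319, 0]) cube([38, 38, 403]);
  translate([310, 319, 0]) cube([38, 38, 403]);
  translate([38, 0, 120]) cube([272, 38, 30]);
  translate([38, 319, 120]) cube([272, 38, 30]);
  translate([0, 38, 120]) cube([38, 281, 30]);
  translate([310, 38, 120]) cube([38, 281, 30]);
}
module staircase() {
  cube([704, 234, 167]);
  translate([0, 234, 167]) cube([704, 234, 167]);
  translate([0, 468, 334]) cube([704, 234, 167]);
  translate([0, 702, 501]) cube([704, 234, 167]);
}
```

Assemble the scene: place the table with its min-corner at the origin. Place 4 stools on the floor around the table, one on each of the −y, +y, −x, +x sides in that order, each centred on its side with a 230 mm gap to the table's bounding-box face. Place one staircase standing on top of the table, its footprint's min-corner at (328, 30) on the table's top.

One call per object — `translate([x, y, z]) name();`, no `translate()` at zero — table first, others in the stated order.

table();
translate([410, -587, 0]) stool();
translate([410, 1211, 0]) stool();
translate([-578, 312, 0]) stool();
translate([1398, 312, 0]) stool();
translate([328, 30, 732]) staircase();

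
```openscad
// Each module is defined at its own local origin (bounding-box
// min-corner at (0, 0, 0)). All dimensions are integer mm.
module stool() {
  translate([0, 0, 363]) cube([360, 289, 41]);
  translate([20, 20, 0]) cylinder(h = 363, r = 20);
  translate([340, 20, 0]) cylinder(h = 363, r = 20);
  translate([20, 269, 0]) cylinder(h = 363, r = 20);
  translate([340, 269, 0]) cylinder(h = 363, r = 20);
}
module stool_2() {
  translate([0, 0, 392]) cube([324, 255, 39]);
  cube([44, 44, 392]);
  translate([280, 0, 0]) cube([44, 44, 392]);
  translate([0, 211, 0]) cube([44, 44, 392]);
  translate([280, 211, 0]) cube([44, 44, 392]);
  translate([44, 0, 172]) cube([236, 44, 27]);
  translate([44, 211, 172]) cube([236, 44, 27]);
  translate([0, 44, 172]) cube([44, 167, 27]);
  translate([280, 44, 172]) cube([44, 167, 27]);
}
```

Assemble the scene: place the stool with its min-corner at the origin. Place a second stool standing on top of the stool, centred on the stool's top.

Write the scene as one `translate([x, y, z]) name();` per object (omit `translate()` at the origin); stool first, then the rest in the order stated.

stool();
translate([18, 17, 404]) stool_2();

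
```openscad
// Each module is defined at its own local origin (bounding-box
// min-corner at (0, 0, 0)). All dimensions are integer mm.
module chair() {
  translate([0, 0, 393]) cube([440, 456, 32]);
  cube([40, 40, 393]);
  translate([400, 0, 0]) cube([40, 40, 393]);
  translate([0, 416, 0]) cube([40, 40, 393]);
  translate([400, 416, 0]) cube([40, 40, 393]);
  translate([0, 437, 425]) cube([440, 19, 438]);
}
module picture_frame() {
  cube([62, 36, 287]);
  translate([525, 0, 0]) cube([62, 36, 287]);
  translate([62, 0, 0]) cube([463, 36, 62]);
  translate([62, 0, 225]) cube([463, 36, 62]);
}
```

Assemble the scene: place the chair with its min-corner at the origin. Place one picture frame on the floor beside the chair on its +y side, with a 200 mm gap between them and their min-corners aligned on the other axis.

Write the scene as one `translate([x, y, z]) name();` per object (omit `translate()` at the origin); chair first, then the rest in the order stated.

chair();
translate([0, 656, 0]) picture_frame();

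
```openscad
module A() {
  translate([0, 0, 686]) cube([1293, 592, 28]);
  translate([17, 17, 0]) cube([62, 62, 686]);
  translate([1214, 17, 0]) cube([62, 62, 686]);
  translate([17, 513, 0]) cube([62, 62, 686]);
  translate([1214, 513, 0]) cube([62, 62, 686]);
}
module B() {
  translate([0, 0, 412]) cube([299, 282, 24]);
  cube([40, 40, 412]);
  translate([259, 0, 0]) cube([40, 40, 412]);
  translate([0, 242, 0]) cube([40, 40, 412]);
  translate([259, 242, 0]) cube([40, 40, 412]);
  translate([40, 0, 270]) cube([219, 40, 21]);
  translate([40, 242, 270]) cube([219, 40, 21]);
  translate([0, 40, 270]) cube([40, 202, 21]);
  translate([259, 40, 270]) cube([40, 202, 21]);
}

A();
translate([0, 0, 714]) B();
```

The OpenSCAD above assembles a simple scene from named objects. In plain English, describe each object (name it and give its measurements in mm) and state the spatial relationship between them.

A is a table: top 1293 mm (x) × 592 mm (y), 28 mm thick, upper face at z = 714 mm, on four 62×62 mm square legs, each inset 17 mm from the nearest pair of top edges, running from z = 0 to the bottom of the top.

B is a four-legged stool. The seat is 299×282 mm, 24 mm thick, top at z = 436 mm. It stands on four square legs, each 40×40 mm in cross-section, from z = 0 to the seat underside, each flush with a corner of the seat. Four stretchers, 40 mm wide and 21 mm tall, connect adjacent legs with their undersides at z = 270 mm, each running between the inner faces of the legs it joins and aligned with the legs' outer faces on the other axis.

The stool is on top of the table.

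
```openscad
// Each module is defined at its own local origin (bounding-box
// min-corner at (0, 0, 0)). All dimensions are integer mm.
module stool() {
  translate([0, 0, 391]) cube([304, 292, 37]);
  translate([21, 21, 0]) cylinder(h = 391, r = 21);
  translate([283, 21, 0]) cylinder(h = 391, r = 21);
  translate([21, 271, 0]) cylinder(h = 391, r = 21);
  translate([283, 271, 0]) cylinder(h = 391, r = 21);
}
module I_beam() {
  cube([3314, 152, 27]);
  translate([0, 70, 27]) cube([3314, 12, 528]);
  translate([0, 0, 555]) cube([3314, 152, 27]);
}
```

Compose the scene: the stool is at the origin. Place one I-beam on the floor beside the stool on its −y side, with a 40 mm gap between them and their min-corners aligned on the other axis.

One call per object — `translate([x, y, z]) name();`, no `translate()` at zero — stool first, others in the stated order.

stool();
translate([0, -192, 0]) I_beam();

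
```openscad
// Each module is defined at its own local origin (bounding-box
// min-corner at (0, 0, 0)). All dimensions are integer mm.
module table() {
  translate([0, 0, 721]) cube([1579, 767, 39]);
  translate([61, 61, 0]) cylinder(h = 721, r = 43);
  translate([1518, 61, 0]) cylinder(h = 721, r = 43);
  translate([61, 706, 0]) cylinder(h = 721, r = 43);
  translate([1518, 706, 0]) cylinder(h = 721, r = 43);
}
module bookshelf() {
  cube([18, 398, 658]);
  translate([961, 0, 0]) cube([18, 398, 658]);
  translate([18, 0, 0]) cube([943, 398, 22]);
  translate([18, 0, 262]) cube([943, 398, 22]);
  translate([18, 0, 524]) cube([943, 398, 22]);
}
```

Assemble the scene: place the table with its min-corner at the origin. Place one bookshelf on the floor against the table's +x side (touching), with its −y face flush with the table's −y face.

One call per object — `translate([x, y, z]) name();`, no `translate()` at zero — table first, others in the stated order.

table();
translate([1579, 0, 0]) bookshelf();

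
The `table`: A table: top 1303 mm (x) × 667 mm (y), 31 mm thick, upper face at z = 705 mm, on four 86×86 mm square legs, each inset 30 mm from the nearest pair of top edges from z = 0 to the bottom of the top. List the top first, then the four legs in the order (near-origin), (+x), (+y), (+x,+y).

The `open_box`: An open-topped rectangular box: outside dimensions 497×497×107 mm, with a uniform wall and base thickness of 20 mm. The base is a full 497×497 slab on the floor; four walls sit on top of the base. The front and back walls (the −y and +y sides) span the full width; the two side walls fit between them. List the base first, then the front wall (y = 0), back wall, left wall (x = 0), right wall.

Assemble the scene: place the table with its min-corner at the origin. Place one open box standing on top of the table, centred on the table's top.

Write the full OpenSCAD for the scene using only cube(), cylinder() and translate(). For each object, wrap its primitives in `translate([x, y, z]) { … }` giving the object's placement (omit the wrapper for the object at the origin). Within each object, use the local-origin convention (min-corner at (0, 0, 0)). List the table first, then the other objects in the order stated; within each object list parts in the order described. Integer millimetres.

translate([0, 0, 674]) cube([1303, 667, 31]);
translate([30, 30, 0]) cube([86, 86, 674]);
translate([1187, 30, 0]) cube([86, 86, 674]);
translate([30, 551, 0]) cube([86, 86, 674]);
translate([1187, 551, 0]) cube([86, 86, 674]);
translate([403, 85, 705]) {
  cube([497, 497, 20]);
  translate([0, 0, 20]) cube([497, 20, 87]);
  translate([0, 477, 20]) cube([497, 20, 87]);
  translate([0, 20, 20]) cube([20, 457, 87]);
  translate([477, 20, 20]) cube([20, 457, 87]);
}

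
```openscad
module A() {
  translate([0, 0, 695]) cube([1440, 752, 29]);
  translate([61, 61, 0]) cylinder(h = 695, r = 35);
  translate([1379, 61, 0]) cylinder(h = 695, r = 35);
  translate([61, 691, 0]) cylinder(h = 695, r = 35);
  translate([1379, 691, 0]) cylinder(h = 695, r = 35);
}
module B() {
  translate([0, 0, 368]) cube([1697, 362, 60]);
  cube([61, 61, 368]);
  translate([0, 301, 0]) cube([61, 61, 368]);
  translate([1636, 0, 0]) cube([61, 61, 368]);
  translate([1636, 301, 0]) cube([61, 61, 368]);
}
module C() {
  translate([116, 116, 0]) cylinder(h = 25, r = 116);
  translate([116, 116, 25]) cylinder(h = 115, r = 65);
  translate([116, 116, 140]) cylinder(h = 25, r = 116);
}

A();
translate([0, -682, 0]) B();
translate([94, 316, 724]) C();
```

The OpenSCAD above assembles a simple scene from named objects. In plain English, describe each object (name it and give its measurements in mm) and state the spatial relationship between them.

A is a table: top 1440 mm (x) × 752 mm (y), 29 mm thick, upper face at z = 724 mm, on four round legs of 70 mm diameter, each leg's bounding box inset 26 mm from the nearest pair of top edges, running from z = 0 to the bottom of the top.

B is a long wooden bench with a 1697 mm (x) × 362 mm (y) seat, 60 mm thick, its top surface 428 mm above the floor. Four 61 mm square legs at the seat corners, flush with the edges, run from z = 0 to the seat underside.

C is a spool: two coaxial disc flanges of radius 116 mm and thickness 25 mm, joined by a core cylinder of radius 65 mm and height 115 mm. The lower flange rests on z = 0 and the three cylinders share a vertical axis.

The bench is on the floor beside the table on its −y side. The spool is on top of the table.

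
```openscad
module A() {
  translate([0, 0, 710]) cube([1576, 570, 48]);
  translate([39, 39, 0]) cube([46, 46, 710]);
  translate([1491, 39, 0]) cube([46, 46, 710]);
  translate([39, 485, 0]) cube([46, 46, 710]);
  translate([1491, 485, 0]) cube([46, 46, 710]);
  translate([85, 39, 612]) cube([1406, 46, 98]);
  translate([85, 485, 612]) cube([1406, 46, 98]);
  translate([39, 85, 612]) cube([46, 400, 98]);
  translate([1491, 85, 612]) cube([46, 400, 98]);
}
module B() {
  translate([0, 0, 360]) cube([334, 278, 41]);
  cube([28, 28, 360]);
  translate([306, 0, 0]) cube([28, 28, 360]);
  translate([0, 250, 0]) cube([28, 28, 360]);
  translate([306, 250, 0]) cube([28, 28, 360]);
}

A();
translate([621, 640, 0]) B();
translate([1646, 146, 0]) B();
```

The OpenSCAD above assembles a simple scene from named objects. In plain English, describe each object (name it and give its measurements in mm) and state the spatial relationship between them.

A is a table: top 1576 mm (x) × 570 mm (y), 48 mm thick, upper face at z = 758 mm, on four 46×46 mm square legs, each inset 39 mm from the nearest pair of top edges, running from z = 0 to the bottom of the top. Four apron rails, 46 mm thick and 98 mm tall, run between adjacent legs with their top edges flush with the underside of the top and their outer faces flush with the legs' outer faces.

B is a simple wooden stool: a rectangular seat 334 mm (x) by 278 mm (y), 41 mm thick, top face at z = 401 mm, on four square legs, each 28×28 mm in cross-section. The legs rest on z = 0, each flush with a corner of the seat.

Two stools sit around the table at the +y, +x sides.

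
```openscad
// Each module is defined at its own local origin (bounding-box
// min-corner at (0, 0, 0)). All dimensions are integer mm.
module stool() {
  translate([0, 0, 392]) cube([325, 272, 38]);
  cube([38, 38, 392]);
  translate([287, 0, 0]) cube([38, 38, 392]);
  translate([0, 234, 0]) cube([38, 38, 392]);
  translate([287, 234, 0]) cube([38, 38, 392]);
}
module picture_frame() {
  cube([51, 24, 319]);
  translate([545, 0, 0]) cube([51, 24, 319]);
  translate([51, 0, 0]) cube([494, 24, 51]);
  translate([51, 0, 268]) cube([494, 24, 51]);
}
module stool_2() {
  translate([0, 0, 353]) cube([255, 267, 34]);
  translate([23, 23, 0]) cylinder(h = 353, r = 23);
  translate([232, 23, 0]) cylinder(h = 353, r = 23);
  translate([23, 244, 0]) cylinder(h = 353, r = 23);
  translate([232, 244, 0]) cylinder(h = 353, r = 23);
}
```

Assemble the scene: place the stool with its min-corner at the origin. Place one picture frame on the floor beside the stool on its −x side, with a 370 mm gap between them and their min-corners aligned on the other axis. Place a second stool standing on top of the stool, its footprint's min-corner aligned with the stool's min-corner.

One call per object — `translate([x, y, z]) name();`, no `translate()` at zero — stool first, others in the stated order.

stool();
translate([-966, 0, 0]) picture_frame();
translate([0, 0, 430]) stool_2();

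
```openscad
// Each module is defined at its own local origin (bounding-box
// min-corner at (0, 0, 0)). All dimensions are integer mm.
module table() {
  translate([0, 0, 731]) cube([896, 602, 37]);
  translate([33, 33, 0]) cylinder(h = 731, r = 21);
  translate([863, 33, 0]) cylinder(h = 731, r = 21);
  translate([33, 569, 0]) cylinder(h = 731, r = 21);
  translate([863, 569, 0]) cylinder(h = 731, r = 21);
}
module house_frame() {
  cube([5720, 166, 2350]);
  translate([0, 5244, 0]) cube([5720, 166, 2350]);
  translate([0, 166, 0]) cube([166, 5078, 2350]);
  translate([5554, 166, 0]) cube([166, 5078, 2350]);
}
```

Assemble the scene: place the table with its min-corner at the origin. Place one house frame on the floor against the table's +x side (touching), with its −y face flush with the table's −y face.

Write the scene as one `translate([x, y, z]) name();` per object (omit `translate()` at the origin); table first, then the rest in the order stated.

table();
translate([896, 0, 0]) house_frame();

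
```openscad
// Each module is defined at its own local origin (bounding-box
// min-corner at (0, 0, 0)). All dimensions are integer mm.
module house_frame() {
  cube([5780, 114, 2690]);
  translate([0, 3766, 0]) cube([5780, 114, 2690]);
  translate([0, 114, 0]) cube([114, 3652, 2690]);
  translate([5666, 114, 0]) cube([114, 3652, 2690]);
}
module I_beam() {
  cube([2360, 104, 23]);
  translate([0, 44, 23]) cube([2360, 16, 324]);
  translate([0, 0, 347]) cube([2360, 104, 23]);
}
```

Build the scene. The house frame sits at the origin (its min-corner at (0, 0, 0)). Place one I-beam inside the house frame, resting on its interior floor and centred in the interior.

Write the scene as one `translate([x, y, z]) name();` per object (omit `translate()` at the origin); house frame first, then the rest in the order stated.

house_frame();
translate([1710, 1888, 0]) I_beam();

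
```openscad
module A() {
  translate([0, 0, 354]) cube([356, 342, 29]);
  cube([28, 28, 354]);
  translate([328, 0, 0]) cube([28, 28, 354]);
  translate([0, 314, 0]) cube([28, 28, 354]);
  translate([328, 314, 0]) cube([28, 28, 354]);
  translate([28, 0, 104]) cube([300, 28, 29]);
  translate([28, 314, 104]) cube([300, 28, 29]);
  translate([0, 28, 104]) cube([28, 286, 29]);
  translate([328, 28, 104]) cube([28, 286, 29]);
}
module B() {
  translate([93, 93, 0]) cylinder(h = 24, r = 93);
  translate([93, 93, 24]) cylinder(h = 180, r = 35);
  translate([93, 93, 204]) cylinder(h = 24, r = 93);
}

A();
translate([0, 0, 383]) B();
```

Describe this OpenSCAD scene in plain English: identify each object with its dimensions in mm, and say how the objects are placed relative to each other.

A is a four-legged stool. The seat is 356×342 mm, 29 mm thick, top at z = 383 mm. It stands on four square legs, each 28×28 mm in cross-section, from z = 0 to the seat underside, each flush with a corner of the seat. Four stretchers, 28 mm wide and 29 mm tall, connect adjacent legs with their undersides at z = 104 mm, each running between the inner faces of the legs it joins and aligned with the legs' outer faces on the other axis.

B is a spool: two coaxial disc flanges of radius 93 mm and thickness 24 mm, joined by a core cylinder of radius 35 mm and height 180 mm. The lower flange rests on z = 0 and the three cylinders share a vertical axis.

The spool is on top of the stool.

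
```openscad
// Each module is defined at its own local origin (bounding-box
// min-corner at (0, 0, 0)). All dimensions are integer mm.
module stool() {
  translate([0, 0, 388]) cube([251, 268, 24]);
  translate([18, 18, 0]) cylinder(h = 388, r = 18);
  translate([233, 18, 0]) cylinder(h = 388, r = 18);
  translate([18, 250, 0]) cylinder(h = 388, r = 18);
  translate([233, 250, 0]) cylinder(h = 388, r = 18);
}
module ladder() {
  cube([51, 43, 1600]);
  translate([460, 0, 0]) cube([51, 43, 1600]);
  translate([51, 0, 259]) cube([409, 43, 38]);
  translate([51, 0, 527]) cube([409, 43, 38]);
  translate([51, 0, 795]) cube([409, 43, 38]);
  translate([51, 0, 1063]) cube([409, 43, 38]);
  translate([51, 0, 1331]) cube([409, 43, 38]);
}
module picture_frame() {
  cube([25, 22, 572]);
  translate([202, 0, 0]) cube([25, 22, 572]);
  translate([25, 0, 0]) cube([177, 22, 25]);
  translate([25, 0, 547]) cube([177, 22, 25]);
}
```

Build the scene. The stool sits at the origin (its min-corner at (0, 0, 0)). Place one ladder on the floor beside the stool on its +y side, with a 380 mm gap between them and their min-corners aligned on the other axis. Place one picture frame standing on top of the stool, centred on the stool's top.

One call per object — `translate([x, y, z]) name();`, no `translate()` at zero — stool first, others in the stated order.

stool();
translate([0, 648, 0]) ladder();
translate([12, 123, 412]) picture_frame();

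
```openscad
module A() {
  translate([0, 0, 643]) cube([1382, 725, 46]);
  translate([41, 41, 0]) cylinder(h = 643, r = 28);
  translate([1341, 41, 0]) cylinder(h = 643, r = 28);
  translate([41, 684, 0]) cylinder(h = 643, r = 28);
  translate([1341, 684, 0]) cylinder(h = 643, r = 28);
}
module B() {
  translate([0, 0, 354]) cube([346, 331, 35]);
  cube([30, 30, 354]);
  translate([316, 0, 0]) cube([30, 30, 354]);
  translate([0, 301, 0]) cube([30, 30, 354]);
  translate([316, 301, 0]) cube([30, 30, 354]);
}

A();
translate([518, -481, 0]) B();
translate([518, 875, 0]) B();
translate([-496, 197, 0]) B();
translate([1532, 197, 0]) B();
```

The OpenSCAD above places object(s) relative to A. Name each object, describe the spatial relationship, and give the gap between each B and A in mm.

A is a table. B is a stool. Four stools sit around the table at the −y, +y, −x, +x sides. The gap between each stool and the table is 150 mm.

Each stool's nearest face is 150 mm from the table's bounding box.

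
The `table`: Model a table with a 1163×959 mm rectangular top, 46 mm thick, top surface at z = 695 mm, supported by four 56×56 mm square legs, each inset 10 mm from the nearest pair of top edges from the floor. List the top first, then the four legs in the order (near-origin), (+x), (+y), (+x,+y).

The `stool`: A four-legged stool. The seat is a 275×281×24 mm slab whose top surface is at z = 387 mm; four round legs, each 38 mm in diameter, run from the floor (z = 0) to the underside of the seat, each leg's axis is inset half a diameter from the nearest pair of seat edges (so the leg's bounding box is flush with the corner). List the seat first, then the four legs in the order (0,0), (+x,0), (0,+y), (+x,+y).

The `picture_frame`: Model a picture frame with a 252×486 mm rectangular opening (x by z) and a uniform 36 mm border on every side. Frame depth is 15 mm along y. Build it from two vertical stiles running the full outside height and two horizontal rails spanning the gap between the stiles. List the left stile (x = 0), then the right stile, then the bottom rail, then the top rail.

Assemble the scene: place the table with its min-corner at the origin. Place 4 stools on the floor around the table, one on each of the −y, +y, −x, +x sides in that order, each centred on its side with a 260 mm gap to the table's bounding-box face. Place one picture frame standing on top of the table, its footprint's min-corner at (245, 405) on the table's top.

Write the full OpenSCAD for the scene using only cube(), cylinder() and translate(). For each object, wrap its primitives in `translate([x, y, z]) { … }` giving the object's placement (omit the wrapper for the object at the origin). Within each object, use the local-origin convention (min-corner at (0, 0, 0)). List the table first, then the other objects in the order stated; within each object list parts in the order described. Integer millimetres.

translate([0, 0, 649]) cube([1163, 959, 46]);
translate([10, 10, 0]) cube([56, 56, 649]);
translate([1097, 10, 0]) cube([56, 56, 649]);
translate([10, 893, 0]) cube([56, 56, 649]);
translate([1097, 893, 0]) cube([56, 56, 649]);
translate([444, -541, 0]) {
  translate([0, 0, 363]) cube([275, 281, 24]);
  translate([19, 19, 0]) cylinder(h = 363, r = 19);
  translate([256, 19, 0]) cylinder(h = 363, r = 19);
  translate([19, 262, 0]) cylinder(h = 363, r = 19);
  translate([256, 262, 0]) cylinder(h = 363, r = 19);
}
translate([444, 1219, 0]) {
  translate([0, 0, 363]) cube([275, 281, 24]);
  translate([19, 19, 0]) cylinder(h = 363, r = 19);
  translate([256, 19, 0]) cylinder(h = 363, r = 19);
  translate([19, 262, 0]) cylinder(h = 363, r = 19);
  translate([256, 262, 0]) cylinder(h = 363, r = 19);
}
translate([-535, 339, 0]) {
  translate([0, 0, 363]) cube([275, 281, 24]);
  translate([19, 19, 0]) cylinder(h = 363, r = 19);
  translate([256, 19, 0]) cylinder(h = 363, r = 19);
  translate([19, 262, 0]) cylinder(h = 363, r = 19);
  translate([256, 262, 0]) cylinder(h = 363, r = 19);
}
translate([1423, 339, 0]) {
  translate([0, 0, 363]) cube([275, 281, 24]);
  translate([19, 19, 0]) cylinder(h = 363, r = 19);
  translate([256, 19, 0]) cylinder(h = 363, r = 19);
  translate([19, 262, 0]) cylinder(h = 363, r = 19);
  translate([256, 262, 0]) cylinder(h = 363, r = 19);
}
translate([245, 405, 695]) {
  cube([36, 15, 558]);
  translate([288, 0, 0]) cube([36, 15, 558]);
  translate([36, 0, 0]) cube([252, 15, 36]);
  translate([36, 0, 522]) cube([252, 15, 36]);
}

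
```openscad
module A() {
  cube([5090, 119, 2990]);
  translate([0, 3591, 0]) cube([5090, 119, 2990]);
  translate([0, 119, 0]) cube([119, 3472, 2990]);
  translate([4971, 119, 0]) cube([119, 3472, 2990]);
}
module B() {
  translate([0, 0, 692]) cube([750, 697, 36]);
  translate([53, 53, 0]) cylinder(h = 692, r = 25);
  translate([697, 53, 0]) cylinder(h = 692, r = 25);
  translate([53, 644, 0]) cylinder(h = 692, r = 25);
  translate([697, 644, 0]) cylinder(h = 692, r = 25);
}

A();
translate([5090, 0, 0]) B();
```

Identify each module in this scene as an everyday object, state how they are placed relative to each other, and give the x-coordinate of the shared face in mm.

The house frame's +x face and the table's −x face are both at x = 5090 mm.

A is a house frame. B is a table. The table is against the house frame's +x side, with their −y faces flush. The x-coordinate of the shared face is 5090 mm.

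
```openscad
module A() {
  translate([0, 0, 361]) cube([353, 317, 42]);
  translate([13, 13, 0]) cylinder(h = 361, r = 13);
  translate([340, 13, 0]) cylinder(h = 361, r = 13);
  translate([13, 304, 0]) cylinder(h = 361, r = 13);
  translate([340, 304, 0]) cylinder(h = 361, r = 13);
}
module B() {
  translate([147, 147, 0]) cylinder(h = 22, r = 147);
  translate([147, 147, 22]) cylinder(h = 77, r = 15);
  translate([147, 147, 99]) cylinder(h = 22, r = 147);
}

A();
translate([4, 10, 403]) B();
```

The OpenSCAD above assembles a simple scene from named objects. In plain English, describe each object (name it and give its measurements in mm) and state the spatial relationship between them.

A is a four-legged stool. The seat is a 353×317×42 mm slab whose top surface is at z = 403 mm; four round legs, each 26 mm in diameter, run from the floor (z = 0) to the underside of the seat, each leg's axis is inset half a diameter from the nearest pair of seat edges (so the leg's bounding box is flush with the corner).

B is a spool: two coaxial disc flanges of radius 147 mm and thickness 22 mm, joined by a core cylinder of radius 15 mm and height 77 mm. The lower flange rests on z = 0 and the three cylinders share a vertical axis.

The spool is on top of the stool.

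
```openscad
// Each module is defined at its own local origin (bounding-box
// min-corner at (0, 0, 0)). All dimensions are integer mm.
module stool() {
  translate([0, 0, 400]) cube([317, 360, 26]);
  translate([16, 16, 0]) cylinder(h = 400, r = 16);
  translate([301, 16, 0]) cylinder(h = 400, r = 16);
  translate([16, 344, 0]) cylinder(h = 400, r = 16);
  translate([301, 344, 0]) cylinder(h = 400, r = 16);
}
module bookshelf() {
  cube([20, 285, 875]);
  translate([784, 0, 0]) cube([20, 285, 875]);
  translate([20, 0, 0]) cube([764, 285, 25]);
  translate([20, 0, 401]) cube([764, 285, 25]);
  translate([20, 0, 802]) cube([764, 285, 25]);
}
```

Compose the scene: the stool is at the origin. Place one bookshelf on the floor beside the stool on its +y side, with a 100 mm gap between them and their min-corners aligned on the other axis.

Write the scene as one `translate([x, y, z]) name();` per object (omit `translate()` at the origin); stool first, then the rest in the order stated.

stool();
translate([0, 460, 0]) bookshelf();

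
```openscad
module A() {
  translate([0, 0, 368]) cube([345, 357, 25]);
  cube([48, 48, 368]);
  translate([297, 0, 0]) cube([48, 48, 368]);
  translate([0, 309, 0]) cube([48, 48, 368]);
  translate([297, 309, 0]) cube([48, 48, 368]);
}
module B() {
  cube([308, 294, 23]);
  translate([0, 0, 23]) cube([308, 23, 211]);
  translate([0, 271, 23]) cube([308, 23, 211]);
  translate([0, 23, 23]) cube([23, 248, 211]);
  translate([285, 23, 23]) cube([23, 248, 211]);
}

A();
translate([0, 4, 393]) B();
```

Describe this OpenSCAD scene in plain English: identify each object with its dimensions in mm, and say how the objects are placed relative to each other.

A is a simple wooden stool: a rectangular seat 345 mm (x) by 357 mm (y), 25 mm thick, top face at z = 393 mm, on four square legs, each 48×48 mm in cross-section. The legs rest on z = 0, each flush with a corner of the seat.

B is an open storage box with external size 308×294×234 mm and wall thickness 23 mm (the base is also 23 mm thick). The base covers the whole footprint; the four walls stand on the base, with the y-facing walls full-width and the x-facing walls fitting between their inner faces.

The open box is on top of the stool.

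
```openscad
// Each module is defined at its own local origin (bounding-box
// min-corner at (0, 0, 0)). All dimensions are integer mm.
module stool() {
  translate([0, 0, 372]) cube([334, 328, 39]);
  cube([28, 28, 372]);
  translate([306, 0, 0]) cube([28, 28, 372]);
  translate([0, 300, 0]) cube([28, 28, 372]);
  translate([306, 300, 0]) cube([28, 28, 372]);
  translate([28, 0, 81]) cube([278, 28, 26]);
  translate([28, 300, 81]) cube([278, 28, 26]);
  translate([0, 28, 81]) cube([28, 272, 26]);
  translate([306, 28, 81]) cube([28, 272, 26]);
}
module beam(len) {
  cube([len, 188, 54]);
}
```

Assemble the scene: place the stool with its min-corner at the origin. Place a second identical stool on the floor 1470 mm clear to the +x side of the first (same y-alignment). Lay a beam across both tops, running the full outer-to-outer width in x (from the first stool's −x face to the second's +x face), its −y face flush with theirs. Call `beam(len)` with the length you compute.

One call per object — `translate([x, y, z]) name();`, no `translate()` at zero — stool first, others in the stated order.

stool();
translate([1804, 0, 0]) stool();
translate([0, 0, 411]) beam(2138);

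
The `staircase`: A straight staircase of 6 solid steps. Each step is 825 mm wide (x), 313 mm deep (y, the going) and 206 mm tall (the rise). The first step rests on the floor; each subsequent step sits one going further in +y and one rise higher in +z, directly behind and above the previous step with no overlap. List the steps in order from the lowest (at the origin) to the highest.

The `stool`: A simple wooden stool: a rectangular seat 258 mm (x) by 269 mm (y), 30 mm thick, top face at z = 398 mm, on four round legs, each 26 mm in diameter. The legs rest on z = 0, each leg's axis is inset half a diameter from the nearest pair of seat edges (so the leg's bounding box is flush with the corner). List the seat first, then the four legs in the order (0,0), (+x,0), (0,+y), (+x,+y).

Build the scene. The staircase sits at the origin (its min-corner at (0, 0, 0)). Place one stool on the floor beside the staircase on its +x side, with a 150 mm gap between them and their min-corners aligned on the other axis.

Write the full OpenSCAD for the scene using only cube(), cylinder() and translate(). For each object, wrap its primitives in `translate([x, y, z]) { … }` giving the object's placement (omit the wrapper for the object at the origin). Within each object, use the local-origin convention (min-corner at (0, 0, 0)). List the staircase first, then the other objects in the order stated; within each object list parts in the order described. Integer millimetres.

cube([825, 313, 206]);
translate([0, 313, 206]) cube([825, 313, 206]);
translate([0, 626, 412]) cube([825, 313, 206]);
translate([0, 939, 618]) cube([825, 313, 206]);
translate([0, 1252, 824]) cube([825, 313, 206]);
translate([0, 1565, 1030]) cube([825, 313, 206]);
translate([975, 0, 0]) {
  translate([0, 0, 368]) cube([258, 269, 30]);
  translate([13, 13, 0]) cylinder(h = 368, r = 13);
  translate([245, 13, 0]) cylinder(h = 368, r = 13);
  translate([13, 256, 0]) cylinder(h = 368, r = 13);
  translate([245, 256, 0]) cylinder(h = 368, r = 13);
}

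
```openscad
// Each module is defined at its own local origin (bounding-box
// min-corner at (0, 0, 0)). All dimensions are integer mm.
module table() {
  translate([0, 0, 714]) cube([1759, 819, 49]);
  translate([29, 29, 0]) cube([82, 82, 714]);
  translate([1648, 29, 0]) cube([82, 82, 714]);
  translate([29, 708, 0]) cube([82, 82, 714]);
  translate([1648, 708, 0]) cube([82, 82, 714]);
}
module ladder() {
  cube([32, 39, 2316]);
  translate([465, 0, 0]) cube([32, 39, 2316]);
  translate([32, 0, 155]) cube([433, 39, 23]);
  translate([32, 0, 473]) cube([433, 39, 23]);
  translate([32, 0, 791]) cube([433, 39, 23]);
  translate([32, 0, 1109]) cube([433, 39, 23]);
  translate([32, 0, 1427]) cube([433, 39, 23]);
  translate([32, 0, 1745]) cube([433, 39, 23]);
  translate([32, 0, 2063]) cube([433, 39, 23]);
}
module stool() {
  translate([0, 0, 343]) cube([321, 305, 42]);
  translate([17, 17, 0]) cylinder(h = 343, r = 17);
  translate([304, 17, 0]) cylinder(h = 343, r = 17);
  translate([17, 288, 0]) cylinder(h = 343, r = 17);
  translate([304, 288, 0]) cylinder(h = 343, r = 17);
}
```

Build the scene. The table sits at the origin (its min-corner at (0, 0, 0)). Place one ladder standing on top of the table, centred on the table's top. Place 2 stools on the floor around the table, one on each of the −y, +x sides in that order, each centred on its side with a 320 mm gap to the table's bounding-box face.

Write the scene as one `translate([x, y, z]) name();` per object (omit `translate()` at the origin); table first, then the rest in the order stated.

table();
translate([631, 390, 763]) ladder();
translate([719, -625, 0]) stool();
translate([2079, 257, 0]) stool();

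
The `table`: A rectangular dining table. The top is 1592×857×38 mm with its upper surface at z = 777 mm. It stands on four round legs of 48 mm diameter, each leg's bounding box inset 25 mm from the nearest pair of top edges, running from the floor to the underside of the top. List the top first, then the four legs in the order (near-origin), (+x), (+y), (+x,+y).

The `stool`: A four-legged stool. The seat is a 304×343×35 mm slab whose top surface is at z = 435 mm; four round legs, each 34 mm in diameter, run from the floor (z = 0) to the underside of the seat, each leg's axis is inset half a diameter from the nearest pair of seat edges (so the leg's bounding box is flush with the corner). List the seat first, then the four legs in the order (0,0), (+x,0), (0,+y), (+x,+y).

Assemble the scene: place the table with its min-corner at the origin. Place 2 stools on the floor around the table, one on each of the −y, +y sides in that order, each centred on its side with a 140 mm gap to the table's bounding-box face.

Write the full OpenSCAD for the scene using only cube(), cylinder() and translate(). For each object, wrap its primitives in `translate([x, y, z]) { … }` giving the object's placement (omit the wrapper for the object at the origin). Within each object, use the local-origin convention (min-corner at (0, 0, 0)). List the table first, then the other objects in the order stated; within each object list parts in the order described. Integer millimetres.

translate([0, 0, 739]) cube([1592, 857, 38]);
translate([49, 49, 0]) cylinder(h = 739, r = 24);
translate([1543, 49, 0]) cylinder(h = 739, r = 24);
translate([49, 808, 0]) cylinder(h = 739, r = 24);
translate([1543, 808, 0]) cylinder(h = 739, r = 24);
translate([644, -483, 0]) {
  translate([0, 0, 400]) cube([304, 343, 35]);
  translate([17, 17, 0]) cylinder(h = 400, r = 17);
  translate([287, 17, 0]) cylinder(h = 400, r = 17);
  translate([17, 326, 0]) cylinder(h = 400, r = 17);
  translate([287, 326, 0]) cylinder(h = 400, r = 17);
}
translate([644, 997, 0]) {
  translate([0, 0, 400]) cube([304, 343, 35]);
  translate([17, 17, 0]) cylinder(h = 400, r = 17);
  translate([287, 17, 0]) cylinder(h = 400, r = 17);
  translate([17, 326, 0]) cylinder(h = 400, r = 17);
  translate([287, 326, 0]) cylinder(h = 400, r = 17);
}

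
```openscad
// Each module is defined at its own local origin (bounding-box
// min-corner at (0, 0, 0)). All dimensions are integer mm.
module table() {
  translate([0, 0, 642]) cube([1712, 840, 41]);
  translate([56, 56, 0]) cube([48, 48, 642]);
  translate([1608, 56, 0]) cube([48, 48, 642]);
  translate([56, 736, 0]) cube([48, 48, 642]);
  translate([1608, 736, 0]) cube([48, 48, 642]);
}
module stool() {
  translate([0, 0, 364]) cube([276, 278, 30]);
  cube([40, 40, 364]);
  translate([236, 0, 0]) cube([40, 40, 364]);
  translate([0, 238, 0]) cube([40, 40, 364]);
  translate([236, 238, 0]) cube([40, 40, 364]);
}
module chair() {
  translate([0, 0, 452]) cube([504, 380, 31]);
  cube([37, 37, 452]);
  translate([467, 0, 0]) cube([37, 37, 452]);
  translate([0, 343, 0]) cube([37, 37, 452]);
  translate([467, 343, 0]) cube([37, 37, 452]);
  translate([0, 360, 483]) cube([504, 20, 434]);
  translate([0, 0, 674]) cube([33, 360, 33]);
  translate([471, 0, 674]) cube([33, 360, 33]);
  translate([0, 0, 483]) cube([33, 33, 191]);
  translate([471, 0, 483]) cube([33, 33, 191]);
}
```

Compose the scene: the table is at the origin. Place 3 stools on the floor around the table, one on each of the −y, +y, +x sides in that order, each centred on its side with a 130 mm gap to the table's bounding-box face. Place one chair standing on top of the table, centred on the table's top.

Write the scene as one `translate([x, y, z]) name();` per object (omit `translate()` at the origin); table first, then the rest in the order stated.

table();
translate([718, -408, 0]) stool();
translate([718, 970, 0]) stool();
translate([1842, 281, 0]) stool();
translate([604, 230, 683]) chair();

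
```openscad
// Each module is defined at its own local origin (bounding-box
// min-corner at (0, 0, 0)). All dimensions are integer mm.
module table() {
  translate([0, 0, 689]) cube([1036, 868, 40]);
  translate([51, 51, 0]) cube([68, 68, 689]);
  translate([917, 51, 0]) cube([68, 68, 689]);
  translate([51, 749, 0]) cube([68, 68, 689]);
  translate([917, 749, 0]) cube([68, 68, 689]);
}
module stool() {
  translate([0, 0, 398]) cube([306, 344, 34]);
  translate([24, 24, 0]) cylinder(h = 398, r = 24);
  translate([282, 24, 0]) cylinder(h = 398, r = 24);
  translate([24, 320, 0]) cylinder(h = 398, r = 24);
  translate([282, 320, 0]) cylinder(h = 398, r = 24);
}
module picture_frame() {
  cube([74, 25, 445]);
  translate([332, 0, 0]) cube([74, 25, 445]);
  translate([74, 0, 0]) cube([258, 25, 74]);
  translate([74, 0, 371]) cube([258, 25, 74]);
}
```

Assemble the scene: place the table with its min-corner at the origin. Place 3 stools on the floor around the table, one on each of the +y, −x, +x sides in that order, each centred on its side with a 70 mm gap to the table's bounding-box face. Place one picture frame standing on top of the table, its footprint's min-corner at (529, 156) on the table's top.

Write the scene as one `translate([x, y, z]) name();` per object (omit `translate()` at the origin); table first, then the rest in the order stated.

table();
translate([365, 938, 0]) stool();
translate([-376, 262, 0]) stool();
translate([1106, 262, 0]) stool();
translate([529, 156, 729]) picture_frame();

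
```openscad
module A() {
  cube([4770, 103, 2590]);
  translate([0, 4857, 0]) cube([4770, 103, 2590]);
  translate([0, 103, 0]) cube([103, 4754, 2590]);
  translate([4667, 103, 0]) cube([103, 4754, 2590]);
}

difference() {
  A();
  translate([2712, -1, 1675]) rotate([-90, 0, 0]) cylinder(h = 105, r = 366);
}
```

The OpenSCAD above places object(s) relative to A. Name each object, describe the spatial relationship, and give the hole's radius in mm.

The subtracted cylinder has r = 366 mm.

A is a house frame. The house frame has a circular hole through its front wall. The hole's radius is 366 mm.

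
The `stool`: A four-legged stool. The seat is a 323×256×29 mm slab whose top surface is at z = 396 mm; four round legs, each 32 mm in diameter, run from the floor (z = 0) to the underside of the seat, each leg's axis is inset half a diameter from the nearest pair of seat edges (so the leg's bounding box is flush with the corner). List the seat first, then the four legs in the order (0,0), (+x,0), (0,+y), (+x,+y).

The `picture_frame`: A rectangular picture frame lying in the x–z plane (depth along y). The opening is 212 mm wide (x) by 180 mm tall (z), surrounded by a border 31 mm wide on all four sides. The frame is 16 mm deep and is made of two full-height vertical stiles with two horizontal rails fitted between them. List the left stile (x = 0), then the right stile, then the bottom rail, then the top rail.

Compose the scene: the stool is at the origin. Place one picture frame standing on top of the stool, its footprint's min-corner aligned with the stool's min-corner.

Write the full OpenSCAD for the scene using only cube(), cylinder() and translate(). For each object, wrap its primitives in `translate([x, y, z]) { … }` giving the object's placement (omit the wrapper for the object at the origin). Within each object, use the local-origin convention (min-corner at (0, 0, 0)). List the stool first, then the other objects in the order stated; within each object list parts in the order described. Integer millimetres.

translate([0, 0, 367]) cube([323, 256, 29]);
translate([16, 16, 0]) cylinder(h = 367, r = 16);
translate([307, 16, 0]) cylinder(h = 367, r = 16);
translate([16, 240, 0]) cylinder(h = 367, r = 16);
translate([307, 240, 0]) cylinder(h = 367, r = 16);
translate([0, 0, 396]) {
  cube([31, 16, 242]);
  translate([243, 0, 0]) cube([31, 16, 242]);
  translate([31, 0, 0]) cube([212, 16, 31]);
  translate([31, 0, 211]) cube([212, 16, 31]);
}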